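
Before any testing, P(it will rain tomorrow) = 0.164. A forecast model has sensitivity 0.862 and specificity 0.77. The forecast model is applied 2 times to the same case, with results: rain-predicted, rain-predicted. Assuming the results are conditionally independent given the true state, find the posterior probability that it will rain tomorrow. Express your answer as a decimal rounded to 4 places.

Posterior P(H) ≈ 0.7337

With H the event that it will rain tomorrow, the joint likelihood of the observed sequence is P(data|H) = 0.862·0.862 = 0.74304 and P(data|¬H) = 0.23·0.23 = 0.052900.
Bayes: P(H|data) = 0.164·0.74304 / (0.164·0.74304 + 0.836·0.052900) = 0.12186/0.16608 = 0.7337.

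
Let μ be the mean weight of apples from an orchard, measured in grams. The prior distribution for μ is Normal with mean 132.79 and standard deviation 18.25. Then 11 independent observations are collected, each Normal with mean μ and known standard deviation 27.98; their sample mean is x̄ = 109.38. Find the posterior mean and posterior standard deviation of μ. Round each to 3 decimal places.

Prior precision 1/τ₀² = 1/18.25² = 0.00300244; data precision n/σ² = 11/27.98² = 0.0140507.
Posterior precision = 0.00300244 + 0.0140507 = 0.0170531, giving posterior SD = 1/√0.0170531 = 7.658.
Posterior mean = (0.00300244·132.79 + 0.0140507·109.38) / 0.0170531 = 113.502.

Posterior mean ≈ 113.502; posterior SD ≈ 7.658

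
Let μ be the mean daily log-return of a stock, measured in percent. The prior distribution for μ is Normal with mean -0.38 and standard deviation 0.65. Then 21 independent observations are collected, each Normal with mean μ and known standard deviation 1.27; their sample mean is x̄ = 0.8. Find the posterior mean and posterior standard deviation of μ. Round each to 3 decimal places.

Prior precision 1/τ₀² = 1/0.65² = 2.36686; data precision n/σ² = 21/1.27² = 13.0200.
Posterior precision = 2.36686 + 13.0200 = 15.3869, giving posterior SD = 1/√15.3869 = 0.255.
Posterior mean = (2.36686·-0.38 + 13.0200·0.8) / 15.3869 = 0.618.

Posterior mean ≈ 0.618; posterior SD ≈ 0.255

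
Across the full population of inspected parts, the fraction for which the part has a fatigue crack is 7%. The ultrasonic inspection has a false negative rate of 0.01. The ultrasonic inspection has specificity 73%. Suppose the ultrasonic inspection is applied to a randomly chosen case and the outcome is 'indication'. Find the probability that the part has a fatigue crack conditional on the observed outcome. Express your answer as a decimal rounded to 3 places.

P(H | E) ≈ 0.216

Let H be the event that the part has a fatigue crack. P(H) = 0.07, so P(¬H) = 0.93. With E the 'indication' result, P(E|H) = 0.99 and P(E|¬H) = 0.27.
P(E) = 0.99·0.07 + 0.27·0.93 = 0.069300 + 0.25110 = 0.32040.
By Bayes' theorem, P(H|E) = 0.069300 / 0.32040 = 0.216.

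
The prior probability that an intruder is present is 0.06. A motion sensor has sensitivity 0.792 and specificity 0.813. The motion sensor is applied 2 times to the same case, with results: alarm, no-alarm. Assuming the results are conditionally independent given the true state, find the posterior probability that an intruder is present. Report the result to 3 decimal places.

Posterior P(H) ≈ 0.065

With H the event that an intruder is present, the joint likelihood of the observed sequence is P(data|H) = 0.792·0.208 = 0.16474 and P(data|¬H) = 0.187·0.813 = 0.15203.
Bayes: P(H|data) = 0.06·0.16474 / (0.06·0.16474 + 0.94·0.15203) = 0.0098842/0.15279 = 0.0647.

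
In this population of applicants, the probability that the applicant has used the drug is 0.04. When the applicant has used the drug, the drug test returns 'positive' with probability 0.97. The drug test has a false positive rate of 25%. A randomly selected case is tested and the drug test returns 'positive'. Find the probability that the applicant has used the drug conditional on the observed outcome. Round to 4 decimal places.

Let H be the event that the applicant has used the drug. P(H) = 0.04, so P(¬H) = 0.96. With E the 'positive' result, P(E|H) = 0.97 and P(E|¬H) = 0.25.
P(E) = 0.97·0.04 + 0.25·0.96 = 0.038800 + 0.24000 = 0.27880.
By Bayes' theorem, P(H|E) = 0.038800 / 0.27880 = 0.1392.

P(H | E) ≈ 0.1392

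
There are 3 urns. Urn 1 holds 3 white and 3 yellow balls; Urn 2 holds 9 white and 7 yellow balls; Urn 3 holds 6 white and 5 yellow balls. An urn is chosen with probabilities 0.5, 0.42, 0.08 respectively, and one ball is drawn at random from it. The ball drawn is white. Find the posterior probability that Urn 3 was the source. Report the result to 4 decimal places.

Posterior probability ≈ 0.0824

P(white|Urn 1) = 0.5; P(white|Urn 2) = 0.5625; P(white|Urn 3) = 0.5455.
Prior × likelihood for each source: 0.5·0.5=0.2500, 0.42·0.5625=0.2362, 0.08·0.5455=0.04364. Summing gives P(white) = 0.52989.
P(Urn 3 | white) = 0.04364 / 0.52989 = 0.0824.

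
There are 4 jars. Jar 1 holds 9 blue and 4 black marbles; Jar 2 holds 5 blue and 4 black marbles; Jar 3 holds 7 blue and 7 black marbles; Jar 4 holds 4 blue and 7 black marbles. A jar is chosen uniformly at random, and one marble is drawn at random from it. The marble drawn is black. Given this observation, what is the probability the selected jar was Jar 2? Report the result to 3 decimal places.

Posterior probability ≈ 0.235

P(black|Jar 1) = 0.3077; P(black|Jar 2) = 0.4444; P(black|Jar 3) = 0.5; P(black|Jar 4) = 0.6364.
Prior × likelihood for each source: 0.25·0.3077=0.07692, 0.25·0.4444=0.1111, 0.25·0.5=0.1250, 0.25·0.6364=0.1591. Summing gives P(black) = 0.47213.
P(Jar 2 | black) = 0.1111 / 0.47213 = 0.235.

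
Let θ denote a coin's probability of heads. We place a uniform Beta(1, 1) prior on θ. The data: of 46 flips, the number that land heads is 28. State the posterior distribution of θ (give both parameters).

Observing 28 successes and 18 failures updates Beta(1, 1) by adding the success and failure counts to the two shape parameters: α = 1+28 = 29, β = 1+18 = 19.

Posterior: Beta(29, 19)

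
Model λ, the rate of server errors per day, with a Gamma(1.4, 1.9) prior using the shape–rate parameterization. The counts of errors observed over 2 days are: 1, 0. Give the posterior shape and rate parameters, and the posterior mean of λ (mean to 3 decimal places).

Total count ∑xᵢ = 1 over n = 2 days.
Gamma is conjugate to the Poisson likelihood: posterior is Gamma(shape = 1.4+1 = 2.4, rate = 1.9+2 = 3.9).
Posterior mean = shape/rate = 2.4/3.9 = 0.615.

Posterior: Gamma(shape=2.4, rate=3.9); mean ≈ 0.615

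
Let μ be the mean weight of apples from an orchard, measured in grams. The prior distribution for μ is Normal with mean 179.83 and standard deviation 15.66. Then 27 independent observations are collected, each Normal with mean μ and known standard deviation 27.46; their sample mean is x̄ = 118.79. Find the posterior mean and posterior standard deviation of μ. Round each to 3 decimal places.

Posterior mean ≈ 125.031; posterior SD ≈ 5.007

With known σ, the Normal prior is conjugate. Weight on the data is w = (n/σ²)/(n/σ² + 1/τ₀²) = 0.0358066/(0.0358066+0.00407771) = 0.89776.
Posterior mean = w·x̄ + (1−w)·μ₀ = 0.89776·118.79 + 0.10224·179.83 = 125.031. Posterior variance = 1/(0.0358066+0.00407771) = 25.0725, so SD = 5.007.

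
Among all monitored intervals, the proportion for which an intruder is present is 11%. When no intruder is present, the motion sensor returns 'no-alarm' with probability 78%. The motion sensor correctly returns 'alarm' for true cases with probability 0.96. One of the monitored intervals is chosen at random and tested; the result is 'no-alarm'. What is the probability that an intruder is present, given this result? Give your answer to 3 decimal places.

Write H for 'an intruder is present'. Prior odds H:¬H = 0.11/0.89 = 0.12360. For the 'no-alarm' outcome, the likelihood ratio is 0.04/0.78 = 0.051282.
Posterior odds = 0.12360 × 0.051282 = 0.0063382, so P(H|E) = 0.0063382/(1+0.0063382) = 0.006.

P(H | E) ≈ 0.006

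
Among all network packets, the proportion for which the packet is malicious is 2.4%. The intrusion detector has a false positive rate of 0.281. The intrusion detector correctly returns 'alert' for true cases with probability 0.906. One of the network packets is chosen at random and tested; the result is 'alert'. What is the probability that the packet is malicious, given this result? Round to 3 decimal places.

P(H | E) ≈ 0.073

Write H for 'the packet is malicious'. Prior odds H:¬H = 0.024/0.976 = 0.024590. For the 'alert' outcome, the likelihood ratio is 0.906/0.281 = 3.2242.
Posterior odds = 0.024590 × 3.2242 = 0.079284, so P(H|E) = 0.079284/(1+0.079284) = 0.073.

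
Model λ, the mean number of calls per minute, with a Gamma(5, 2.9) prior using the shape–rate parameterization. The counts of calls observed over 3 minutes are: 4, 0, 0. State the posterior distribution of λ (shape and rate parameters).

The Poisson likelihood adds the total count to the shape and the number of exposure periods to the rate. Here ∑xᵢ = 4 and n = 3, so shape 5→9 and rate 2.9→5.9.

Posterior: Gamma(shape=9, rate=5.9)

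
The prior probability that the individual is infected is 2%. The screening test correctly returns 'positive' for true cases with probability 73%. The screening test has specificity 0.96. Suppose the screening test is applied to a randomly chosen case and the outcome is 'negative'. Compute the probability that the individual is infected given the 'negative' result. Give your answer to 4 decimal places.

P(H | E) ≈ 0.0057

Let H be the event that the individual is infected. P(H) = 0.02, so P(¬H) = 0.98. With E the 'negative' result, P(E|H) = 0.27 and P(E|¬H) = 0.96.
P(E) = 0.27·0.02 + 0.96·0.98 = 0.0054000 + 0.94080 = 0.94620.
By Bayes' theorem, P(H|E) = 0.0054000 / 0.94620 = 0.0057.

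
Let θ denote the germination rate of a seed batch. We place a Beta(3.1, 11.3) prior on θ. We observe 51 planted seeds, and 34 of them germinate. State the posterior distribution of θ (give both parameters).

Observing 34 successes and 17 failures updates Beta(3.1, 11.3) by adding the success and failure counts to the two shape parameters: α = 3.1+34 = 37.1, β = 11.3+17 = 28.3.

Posterior: Beta(37.1, 28.3)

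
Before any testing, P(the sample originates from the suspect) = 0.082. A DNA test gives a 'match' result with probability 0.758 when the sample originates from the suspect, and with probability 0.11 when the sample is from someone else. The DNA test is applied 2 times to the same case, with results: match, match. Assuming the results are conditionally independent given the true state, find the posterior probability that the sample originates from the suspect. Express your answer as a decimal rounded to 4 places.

Posterior P(H) ≈ 0.8092

With H the event that the sample originates from the suspect, the joint likelihood of the observed sequence is P(data|H) = 0.758·0.758 = 0.57456 and P(data|¬H) = 0.11·0.11 = 0.012100.
Bayes: P(H|data) = 0.082·0.57456 / (0.082·0.57456 + 0.918·0.012100) = 0.047114/0.058222 = 0.8092.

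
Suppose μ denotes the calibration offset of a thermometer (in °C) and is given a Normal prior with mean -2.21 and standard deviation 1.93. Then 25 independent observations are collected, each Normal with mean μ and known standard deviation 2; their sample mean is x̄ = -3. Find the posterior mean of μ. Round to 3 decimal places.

Prior precision 1/τ₀² = 1/1.93² = 0.268464; data precision n/σ² = 25/2² = 6.25000.
Posterior precision = 0.268464 + 6.25000 = 6.51846.
Posterior mean = (0.268464·-2.21 + 6.25000·-3) / 6.51846 = -2.967.

Posterior mean ≈ -2.967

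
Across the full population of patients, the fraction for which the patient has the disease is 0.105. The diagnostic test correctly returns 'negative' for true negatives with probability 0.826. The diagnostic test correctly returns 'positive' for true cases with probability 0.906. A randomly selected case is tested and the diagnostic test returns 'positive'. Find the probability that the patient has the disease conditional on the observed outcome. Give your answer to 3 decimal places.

Write H for 'the patient has the disease'. Prior odds H:¬H = 0.105/0.895 = 0.11732. For the 'positive' outcome, the likelihood ratio is 0.906/0.174 = 5.2069.
Posterior odds = 0.11732 × 5.2069 = 0.61086, so P(H|E) = 0.61086/(1+0.61086) = 0.379.

P(H | E) ≈ 0.379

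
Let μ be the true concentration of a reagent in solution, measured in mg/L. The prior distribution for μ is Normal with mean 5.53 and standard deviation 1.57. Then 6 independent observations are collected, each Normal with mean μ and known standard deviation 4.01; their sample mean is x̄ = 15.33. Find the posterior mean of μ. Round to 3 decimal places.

Posterior mean ≈ 10.225

Prior precision 1/τ₀² = 1/1.57² = 0.405696; data precision n/σ² = 6/4.01² = 0.373132.
Posterior precision = 0.405696 + 0.373132 = 0.778828.
Posterior mean = (0.405696·5.53 + 0.373132·15.33) / 0.778828 = 10.225.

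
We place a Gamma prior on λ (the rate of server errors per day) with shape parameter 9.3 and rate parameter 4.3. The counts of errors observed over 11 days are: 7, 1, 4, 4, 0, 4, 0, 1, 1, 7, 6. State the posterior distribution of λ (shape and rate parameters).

The Poisson likelihood adds the total count to the shape and the number of exposure periods to the rate. Here ∑xᵢ = 35 and n = 11, so shape 9.3→44.3 and rate 4.3→15.3.

Posterior: Gamma(shape=44.3, rate=15.3)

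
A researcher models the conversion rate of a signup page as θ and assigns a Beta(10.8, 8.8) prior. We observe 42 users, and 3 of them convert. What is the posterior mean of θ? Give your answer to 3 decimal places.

Observing 3 successes and 39 failures updates Beta(10.8, 8.8) by adding the success and failure counts to the two shape parameters: α = 10.8+3 = 13.8, β = 8.8+39 = 47.8.
E[θ | data] = 13.8/(13.8+47.8) = 0.224.

Posterior mean ≈ 0.224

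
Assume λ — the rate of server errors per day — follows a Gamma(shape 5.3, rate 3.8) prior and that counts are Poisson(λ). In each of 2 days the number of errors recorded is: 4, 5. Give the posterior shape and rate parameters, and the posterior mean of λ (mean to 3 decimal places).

The Poisson likelihood adds the total count to the shape and the number of exposure periods to the rate. Here ∑xᵢ = 9 and n = 2, so shape 5.3→14.3 and rate 3.8→5.8.
E[λ | data] = 14.3/5.8 = 2.466.

Posterior: Gamma(shape=14.3, rate=5.8); mean ≈ 2.466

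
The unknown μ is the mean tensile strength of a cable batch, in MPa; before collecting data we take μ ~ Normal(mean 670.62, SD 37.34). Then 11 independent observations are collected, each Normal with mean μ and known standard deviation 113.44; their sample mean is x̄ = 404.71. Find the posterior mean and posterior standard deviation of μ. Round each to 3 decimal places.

With known σ, the Normal prior is conjugate. Weight on the data is w = (n/σ²)/(n/σ² + 1/τ₀²) = 0.00085479/(0.00085479+0.00071722) = 0.54376.
Posterior mean = w·x̄ + (1−w)·μ₀ = 0.54376·404.71 + 0.45624·670.62 = 526.030. Posterior variance = 1/(0.00085479+0.00071722) = 636.128, so SD = 25.222.

Posterior mean ≈ 526.030; posterior SD ≈ 25.222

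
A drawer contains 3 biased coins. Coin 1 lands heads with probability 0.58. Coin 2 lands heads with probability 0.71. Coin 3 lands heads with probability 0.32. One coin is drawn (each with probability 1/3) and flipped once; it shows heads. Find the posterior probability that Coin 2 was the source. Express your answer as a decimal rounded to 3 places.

Posterior probability ≈ 0.441

Tabulate prior·likelihood by source: [1] prior 0.333333, lik 0.58, product 0.1933; [2] prior 0.333333, lik 0.71, product 0.2367; [3] prior 0.333333, lik 0.32, product 0.1067.
Normalizing constant = 0.53667; the posterior for Coin 2 is its product over the sum, 0.2367/0.53667 = 0.441.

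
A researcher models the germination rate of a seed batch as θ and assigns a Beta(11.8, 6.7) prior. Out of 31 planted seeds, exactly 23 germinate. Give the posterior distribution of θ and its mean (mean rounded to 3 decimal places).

Posterior: Beta(34.8, 14.7); mean ≈ 0.703

Observing 23 successes and 8 failures updates Beta(11.8, 6.7) by adding the success and failure counts to the two shape parameters: α = 11.8+23 = 34.8, β = 6.7+8 = 14.7.
Posterior mean = α/(α+β) = 34.8/49.5 = 0.703.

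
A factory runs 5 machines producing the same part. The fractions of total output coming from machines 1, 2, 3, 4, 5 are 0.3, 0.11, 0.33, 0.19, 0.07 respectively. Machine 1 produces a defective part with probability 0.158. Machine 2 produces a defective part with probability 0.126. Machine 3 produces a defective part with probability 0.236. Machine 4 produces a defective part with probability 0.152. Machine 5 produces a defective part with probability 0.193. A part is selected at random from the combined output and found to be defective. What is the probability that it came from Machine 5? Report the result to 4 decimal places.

P(defective|M1) = 0.158; P(defective|M2) = 0.126; P(defective|M3) = 0.236; P(defective|M4) = 0.152; P(defective|M5) = 0.193.
Prior × likelihood for each source: 0.3·0.158=0.04740, 0.11·0.126=0.01386, 0.33·0.236=0.07788, 0.19·0.152=0.02888, 0.07·0.193=0.01351. Summing gives P(defective) = 0.18153.
P(Machine 5 | defective) = 0.01351 / 0.18153 = 0.0744.

Posterior probability ≈ 0.0744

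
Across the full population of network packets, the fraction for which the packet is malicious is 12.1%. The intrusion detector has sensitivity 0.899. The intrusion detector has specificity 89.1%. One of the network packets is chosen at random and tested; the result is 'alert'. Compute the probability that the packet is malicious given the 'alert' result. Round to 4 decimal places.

P(H | E) ≈ 0.5317

Let H be the event that the packet is malicious. P(H) = 0.121, so P(¬H) = 0.879. With E the 'alert' result, P(E|H) = 0.899 and P(E|¬H) = 0.109.
P(E) = 0.899·0.121 + 0.109·0.879 = 0.10878 + 0.095811 = 0.20459.
By Bayes' theorem, P(H|E) = 0.10878 / 0.20459 = 0.5317.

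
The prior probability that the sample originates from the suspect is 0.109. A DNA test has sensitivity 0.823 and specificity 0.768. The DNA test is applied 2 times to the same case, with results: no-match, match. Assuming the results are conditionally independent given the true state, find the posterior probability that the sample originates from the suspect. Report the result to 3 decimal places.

Posterior P(H) ≈ 0.091

With H the event that the sample originates from the suspect, the joint likelihood of the observed sequence is P(data|H) = 0.177·0.823 = 0.14567 and P(data|¬H) = 0.768·0.232 = 0.17818.
Bayes: P(H|data) = 0.109·0.14567 / (0.109·0.14567 + 0.891·0.17818) = 0.015878/0.17463 = 0.0909.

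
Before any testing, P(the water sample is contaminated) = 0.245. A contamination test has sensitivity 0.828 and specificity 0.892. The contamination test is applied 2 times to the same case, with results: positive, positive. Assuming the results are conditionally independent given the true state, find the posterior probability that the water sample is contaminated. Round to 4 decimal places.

Posterior P(H) ≈ 0.9502

With H the event that the water sample is contaminated, the joint likelihood of the observed sequence is P(data|H) = 0.828·0.828 = 0.68558 and P(data|¬H) = 0.108·0.108 = 0.011664.
Bayes: P(H|data) = 0.245·0.68558 / (0.245·0.68558 + 0.755·0.011664) = 0.16797/0.17677 = 0.9502.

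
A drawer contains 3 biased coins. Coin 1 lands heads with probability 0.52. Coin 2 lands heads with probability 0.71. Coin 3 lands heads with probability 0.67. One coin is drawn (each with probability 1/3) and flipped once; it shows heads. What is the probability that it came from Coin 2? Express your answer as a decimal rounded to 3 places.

P(heads|C1) = 0.52; P(heads|C2) = 0.71; P(heads|C3) = 0.67.
Prior × likelihood for each source: 0.333333·0.52=0.1733, 0.333333·0.71=0.2367, 0.333333·0.67=0.2233. Summing gives P(heads) = 0.63333.
P(Coin 2 | heads) = 0.2367 / 0.63333 = 0.374.

Posterior probability ≈ 0.374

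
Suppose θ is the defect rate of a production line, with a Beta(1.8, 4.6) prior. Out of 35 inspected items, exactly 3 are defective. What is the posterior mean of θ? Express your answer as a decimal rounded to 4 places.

Posterior mean ≈ 0.1159

Observing 3 successes and 32 failures updates Beta(1.8, 4.6) by adding the success and failure counts to the two shape parameters: α = 1.8+3 = 4.8, β = 4.6+32 = 36.6.
Posterior mean = α/(α+β) = 4.8/41.4 = 0.1159.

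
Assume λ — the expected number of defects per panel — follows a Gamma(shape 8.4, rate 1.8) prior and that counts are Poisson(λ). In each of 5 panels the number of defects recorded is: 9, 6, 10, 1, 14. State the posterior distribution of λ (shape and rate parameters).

Posterior: Gamma(shape=48.4, rate=6.8)

The Poisson likelihood adds the total count to the shape and the number of exposure periods to the rate. Here ∑xᵢ = 40 and n = 5, so shape 8.4→48.4 and rate 1.8→6.8.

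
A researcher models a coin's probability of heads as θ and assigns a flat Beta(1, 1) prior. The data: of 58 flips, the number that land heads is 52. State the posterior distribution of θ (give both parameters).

The binomial likelihood is conjugate to the Beta prior: with 52 successes and 6 failures, the posterior is Beta(1+52, 1+6) = Beta(53, 7).

Posterior: Beta(53, 7)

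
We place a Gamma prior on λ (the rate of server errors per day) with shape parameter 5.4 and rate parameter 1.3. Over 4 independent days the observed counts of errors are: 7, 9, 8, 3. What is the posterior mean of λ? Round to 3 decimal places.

Posterior mean ≈ 6.113

Total count ∑xᵢ = 27 over n = 4 days.
Gamma is conjugate to the Poisson likelihood: posterior is Gamma(shape = 5.4+27 = 32.4, rate = 1.3+4 = 5.3).
E[λ | data] = 32.4/5.3 = 6.113.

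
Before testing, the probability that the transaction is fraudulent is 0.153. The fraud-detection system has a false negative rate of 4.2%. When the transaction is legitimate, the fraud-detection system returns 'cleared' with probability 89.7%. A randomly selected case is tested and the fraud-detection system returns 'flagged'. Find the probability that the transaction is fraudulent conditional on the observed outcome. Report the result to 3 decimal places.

P(H | E) ≈ 0.627

Let H be the event that the transaction is fraudulent. P(H) = 0.153, so P(¬H) = 0.847. With E the 'flagged' result, P(E|H) = 0.958 and P(E|¬H) = 0.103.
P(E) = 0.958·0.153 + 0.103·0.847 = 0.14657 + 0.087241 = 0.23381.
By Bayes' theorem, P(H|E) = 0.14657 / 0.23381 = 0.627.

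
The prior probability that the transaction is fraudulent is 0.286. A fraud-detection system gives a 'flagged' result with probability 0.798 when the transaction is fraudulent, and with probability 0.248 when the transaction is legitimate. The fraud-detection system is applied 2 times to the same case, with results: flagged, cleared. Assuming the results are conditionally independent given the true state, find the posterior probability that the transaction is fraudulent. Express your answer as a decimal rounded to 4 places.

Let H be the event that the transaction is fraudulent; start with P(H) = 0.286. P('flagged'|H) = 0.798, P('flagged'|¬H) = 0.248.
Update on result 1 ('flagged'): P(H) ← 0.798·0.2860 / (0.798·0.2860 + 0.248·0.7140) = 0.22823/0.40530 = 0.5631.
Update on result 2 ('cleared'): P(H) ← 0.202·0.5631 / (0.202·0.5631 + 0.752·0.4369) = 0.11375/0.44229 = 0.2572.

Posterior P(H) ≈ 0.2572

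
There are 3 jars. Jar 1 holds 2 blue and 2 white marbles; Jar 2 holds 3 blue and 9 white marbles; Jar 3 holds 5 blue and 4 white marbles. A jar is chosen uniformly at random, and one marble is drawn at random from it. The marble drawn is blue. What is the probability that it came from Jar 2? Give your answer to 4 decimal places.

Posterior probability ≈ 0.1915

Tabulate prior·likelihood by source: [1] prior 0.333333, lik 0.5, product 0.1667; [2] prior 0.333333, lik 0.25, product 0.08333; [3] prior 0.333333, lik 0.5556, product 0.1852.
Normalizing constant = 0.43519; the posterior for Jar 2 is its product over the sum, 0.08333/0.43519 = 0.1915.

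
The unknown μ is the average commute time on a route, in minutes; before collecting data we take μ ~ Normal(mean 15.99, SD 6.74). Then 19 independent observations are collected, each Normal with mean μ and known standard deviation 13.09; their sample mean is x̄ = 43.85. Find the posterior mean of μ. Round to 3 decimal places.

Posterior mean ≈ 39.235

With known σ, the Normal prior is conjugate. Weight on the data is w = (n/σ²)/(n/σ² + 1/τ₀²) = 0.110885/(0.110885+0.0220130) = 0.83436.
Posterior mean = w·x̄ + (1−w)·μ₀ = 0.83436·43.85 + 0.16564·15.99 = 39.235.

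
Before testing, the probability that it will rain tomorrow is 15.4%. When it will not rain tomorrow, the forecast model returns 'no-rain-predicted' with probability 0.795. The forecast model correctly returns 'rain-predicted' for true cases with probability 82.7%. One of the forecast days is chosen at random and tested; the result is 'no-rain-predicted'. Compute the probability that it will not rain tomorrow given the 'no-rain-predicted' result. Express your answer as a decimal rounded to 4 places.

Write H for 'it will rain tomorrow'. Prior odds H:¬H = 0.154/0.846 = 0.18203. For the 'no-rain-predicted' outcome, the likelihood ratio is 0.173/0.795 = 0.21761.
Posterior odds = 0.18203 × 0.21761 = 0.039612, so P(H|E) = 0.039612/(1+0.039612) = 0.0381. Then P(¬H|E) = 1 − 0.0381 = 0.9619.

P(¬H | E) ≈ 0.9619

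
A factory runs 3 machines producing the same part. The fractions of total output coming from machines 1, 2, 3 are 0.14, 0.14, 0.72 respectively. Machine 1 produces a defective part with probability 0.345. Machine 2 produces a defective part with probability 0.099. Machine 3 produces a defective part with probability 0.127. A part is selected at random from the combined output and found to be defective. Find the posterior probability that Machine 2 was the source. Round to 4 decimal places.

Posterior probability ≈ 0.0902

P(defective|M1) = 0.345; P(defective|M2) = 0.099; P(defective|M3) = 0.127.
Prior × likelihood for each source: 0.14·0.345=0.04830, 0.14·0.099=0.01386, 0.72·0.127=0.09144. Summing gives P(defective) = 0.15360.
P(Machine 2 | defective) = 0.01386 / 0.15360 = 0.0902.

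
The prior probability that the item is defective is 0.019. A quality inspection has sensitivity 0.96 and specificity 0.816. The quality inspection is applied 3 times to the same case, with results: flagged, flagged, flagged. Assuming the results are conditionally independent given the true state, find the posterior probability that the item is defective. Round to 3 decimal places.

Let H be the event that the item is defective; start with P(H) = 0.019. P('flagged'|H) = 0.96, P('flagged'|¬H) = 0.184.
Update on result 1 ('flagged'): P(H) ← 0.96·0.0190 / (0.96·0.0190 + 0.184·0.9810) = 0.018240/0.19874 = 0.0918.
Update on result 2 ('flagged'): P(H) ← 0.96·0.0918 / (0.96·0.0918 + 0.184·0.9082) = 0.088105/0.25522 = 0.3452.
Update on result 3 ('flagged'): P(H) ← 0.96·0.3452 / (0.96·0.3452 + 0.184·0.6548) = 0.33141/0.45189 = 0.7334.

Posterior P(H) ≈ 0.733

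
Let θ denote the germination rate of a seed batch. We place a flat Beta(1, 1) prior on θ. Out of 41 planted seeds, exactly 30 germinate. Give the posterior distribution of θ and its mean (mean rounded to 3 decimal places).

The binomial likelihood is conjugate to the Beta prior: with 30 successes and 11 failures, the posterior is Beta(1+30, 1+11) = Beta(31, 12).
E[θ | data] = 31/(31+12) = 0.721.

Posterior: Beta(31, 12); mean ≈ 0.721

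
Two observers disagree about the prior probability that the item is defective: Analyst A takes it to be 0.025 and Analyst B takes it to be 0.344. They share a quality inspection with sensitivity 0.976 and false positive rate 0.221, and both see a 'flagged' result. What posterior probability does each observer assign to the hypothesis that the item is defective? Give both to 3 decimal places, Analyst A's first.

Analyst A: 0.102; Analyst B: 0.698

P('+'|H) = 0.976, P('+'|¬H) = 0.221.
Analyst A: numerator 0.976·0.025 = 0.024400; evidence = 0.024400+0.221·0.975 = 0.23988; posterior = 0.102.
Analyst B: numerator 0.976·0.344 = 0.33574; evidence = 0.33574+0.221·0.656 = 0.48072; posterior = 0.698.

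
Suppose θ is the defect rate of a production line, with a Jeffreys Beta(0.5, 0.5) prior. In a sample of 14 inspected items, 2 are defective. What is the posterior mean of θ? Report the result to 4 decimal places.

The binomial likelihood is conjugate to the Beta prior: with 2 successes and 12 failures, the posterior is Beta(0.5+2, 0.5+12) = Beta(2.5, 12.5).
E[θ | data] = 2.5/(2.5+12.5) = 0.1667.

Posterior mean ≈ 0.1667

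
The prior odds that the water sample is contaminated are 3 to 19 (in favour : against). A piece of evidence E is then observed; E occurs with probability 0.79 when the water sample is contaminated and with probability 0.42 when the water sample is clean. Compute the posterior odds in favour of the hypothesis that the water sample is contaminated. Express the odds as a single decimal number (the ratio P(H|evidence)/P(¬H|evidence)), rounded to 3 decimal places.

Prior odds = 3/19 = 0.15789.
Likelihood ratio for E = 0.79/0.42 = 1.8810.
Posterior odds = prior odds × LR = 0.29699.

Posterior odds ≈ 0.297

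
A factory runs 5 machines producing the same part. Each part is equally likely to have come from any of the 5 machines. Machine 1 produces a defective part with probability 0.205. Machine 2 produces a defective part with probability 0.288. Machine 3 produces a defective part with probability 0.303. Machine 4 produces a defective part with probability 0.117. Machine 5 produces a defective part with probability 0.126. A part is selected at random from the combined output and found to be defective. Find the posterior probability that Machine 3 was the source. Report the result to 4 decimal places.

Tabulate prior·likelihood by source: [1] prior 0.2, lik 0.205, product 0.04100; [2] prior 0.2, lik 0.288, product 0.05760; [3] prior 0.2, lik 0.303, product 0.06060; [4] prior 0.2, lik 0.117, product 0.02340; [5] prior 0.2, lik 0.126, product 0.02520.
Normalizing constant = 0.20780; the posterior for Machine 3 is its product over the sum, 0.06060/0.20780 = 0.2916.

Posterior probability ≈ 0.2916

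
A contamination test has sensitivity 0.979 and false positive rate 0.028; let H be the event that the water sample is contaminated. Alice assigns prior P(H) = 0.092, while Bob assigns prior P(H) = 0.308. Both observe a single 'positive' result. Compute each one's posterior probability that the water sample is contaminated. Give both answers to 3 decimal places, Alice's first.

Alice: 0.780; Bob: 0.940

The likelihood ratio for a 'positive' result is 0.979/0.028 = 34.964.
Alice: prior odds 0.092/0.908 = 0.10132; posterior odds 3.5426; posterior probability 0.780.
Bob: prior odds 0.308/0.692 = 0.44509; posterior odds 15.562; posterior probability 0.940.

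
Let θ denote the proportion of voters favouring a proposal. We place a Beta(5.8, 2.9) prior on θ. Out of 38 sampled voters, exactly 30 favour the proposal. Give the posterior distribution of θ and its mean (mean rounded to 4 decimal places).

Posterior: Beta(35.8, 10.9); mean ≈ 0.7666

Observing 30 successes and 8 failures updates Beta(5.8, 2.9) by adding the success and failure counts to the two shape parameters: α = 5.8+30 = 35.8, β = 2.9+8 = 10.9.
E[θ | data] = 35.8/(35.8+10.9) = 0.7666.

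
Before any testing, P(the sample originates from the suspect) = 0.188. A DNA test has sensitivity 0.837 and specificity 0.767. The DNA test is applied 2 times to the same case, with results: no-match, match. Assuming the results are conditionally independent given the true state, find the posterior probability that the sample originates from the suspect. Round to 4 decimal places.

Posterior P(H) ≈ 0.1502

With H the event that the sample originates from the suspect, the joint likelihood of the observed sequence is P(data|H) = 0.163·0.837 = 0.13643 and P(data|¬H) = 0.767·0.233 = 0.17871.
Bayes: P(H|data) = 0.188·0.13643 / (0.188·0.13643 + 0.812·0.17871) = 0.025649/0.17076 = 0.1502.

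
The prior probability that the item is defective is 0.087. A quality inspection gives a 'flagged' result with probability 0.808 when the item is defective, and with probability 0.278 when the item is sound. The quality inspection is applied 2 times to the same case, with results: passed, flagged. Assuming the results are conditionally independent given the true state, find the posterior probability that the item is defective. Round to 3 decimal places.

With H the event that the item is defective, the joint likelihood of the observed sequence is P(data|H) = 0.192·0.808 = 0.15514 and P(data|¬H) = 0.722·0.278 = 0.20072.
Bayes: P(H|data) = 0.087·0.15514 / (0.087·0.15514 + 0.913·0.20072) = 0.013497/0.19675 = 0.0686.

Posterior P(H) ≈ 0.069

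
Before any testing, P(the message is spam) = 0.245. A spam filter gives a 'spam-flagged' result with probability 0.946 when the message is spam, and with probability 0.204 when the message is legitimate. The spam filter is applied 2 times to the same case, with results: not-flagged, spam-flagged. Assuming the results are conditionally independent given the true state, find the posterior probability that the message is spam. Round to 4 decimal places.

Posterior P(H) ≈ 0.0926

With H the event that the message is spam, the joint likelihood of the observed sequence is P(data|H) = 0.054·0.946 = 0.051084 and P(data|¬H) = 0.796·0.204 = 0.16238.
Bayes: P(H|data) = 0.245·0.051084 / (0.245·0.051084 + 0.755·0.16238) = 0.012516/0.13512 = 0.0926.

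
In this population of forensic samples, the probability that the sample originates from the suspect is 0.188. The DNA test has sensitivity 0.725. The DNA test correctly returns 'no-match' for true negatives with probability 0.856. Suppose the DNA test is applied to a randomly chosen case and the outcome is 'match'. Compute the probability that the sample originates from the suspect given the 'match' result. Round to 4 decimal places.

Write H for 'the sample originates from the suspect'. Prior odds H:¬H = 0.188/0.812 = 0.23153. For the 'match' outcome, the likelihood ratio is 0.725/0.144 = 5.0347.
Posterior odds = 0.23153 × 5.0347 = 1.1657, so P(H|E) = 1.1657/(1+1.1657) = 0.5383.

P(H | E) ≈ 0.5383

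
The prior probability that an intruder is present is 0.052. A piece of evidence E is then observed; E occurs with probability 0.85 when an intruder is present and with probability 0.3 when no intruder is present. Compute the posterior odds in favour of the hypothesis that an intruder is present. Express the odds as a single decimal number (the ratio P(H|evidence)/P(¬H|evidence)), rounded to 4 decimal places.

Posterior odds ≈ 0.1554

Prior odds = 0.052/(1−0.052) = 0.054852. In log-odds, ln(0.054852) = -2.9031.
Add log likelihood ratio: ln(2.8333) = 1.0415.
Posterior log-odds = -1.8617, so posterior odds = exp(-1.8617) = 0.15541.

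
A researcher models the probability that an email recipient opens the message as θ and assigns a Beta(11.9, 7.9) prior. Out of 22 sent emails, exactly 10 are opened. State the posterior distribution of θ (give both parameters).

Posterior: Beta(21.9, 19.9)

The binomial likelihood is conjugate to the Beta prior: with 10 successes and 12 failures, the posterior is Beta(11.9+10, 7.9+12) = Beta(21.9, 19.9).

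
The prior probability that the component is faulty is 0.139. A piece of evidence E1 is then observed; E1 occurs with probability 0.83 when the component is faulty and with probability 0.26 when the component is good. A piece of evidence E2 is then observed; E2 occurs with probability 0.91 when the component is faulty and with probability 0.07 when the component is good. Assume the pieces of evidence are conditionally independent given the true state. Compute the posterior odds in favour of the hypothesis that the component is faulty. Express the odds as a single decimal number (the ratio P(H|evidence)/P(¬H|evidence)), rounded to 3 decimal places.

Prior odds = 0.139/(1−0.139) = 0.16144. In log-odds, ln(0.16144) = -1.8236.
Add log likelihood ratios: ln(3.1923) + ln(13.000) = 3.7257.
Posterior log-odds = 1.9021, so posterior odds = exp(1.9021) = 6.6998.

Posterior odds ≈ 6.700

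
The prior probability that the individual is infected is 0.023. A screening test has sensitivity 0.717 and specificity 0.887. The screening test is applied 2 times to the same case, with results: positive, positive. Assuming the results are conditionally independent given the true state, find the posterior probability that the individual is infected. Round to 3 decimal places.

Posterior P(H) ≈ 0.487

With H the event that the individual is infected, the joint likelihood of the observed sequence is P(data|H) = 0.717·0.717 = 0.51409 and P(data|¬H) = 0.113·0.113 = 0.012769.
Bayes: P(H|data) = 0.023·0.51409 / (0.023·0.51409 + 0.977·0.012769) = 0.011824/0.024299 = 0.4866.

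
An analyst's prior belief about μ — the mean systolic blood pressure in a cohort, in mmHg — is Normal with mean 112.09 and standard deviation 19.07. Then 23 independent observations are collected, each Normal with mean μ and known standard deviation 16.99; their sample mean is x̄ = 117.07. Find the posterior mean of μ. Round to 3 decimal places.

Prior precision 1/τ₀² = 1/19.07² = 0.00274978; data precision n/σ² = 23/16.99² = 0.0796785.
Posterior precision = 0.00274978 + 0.0796785 = 0.0824283.
Posterior mean = (0.00274978·112.09 + 0.0796785·117.07) / 0.0824283 = 116.904.

Posterior mean ≈ 116.904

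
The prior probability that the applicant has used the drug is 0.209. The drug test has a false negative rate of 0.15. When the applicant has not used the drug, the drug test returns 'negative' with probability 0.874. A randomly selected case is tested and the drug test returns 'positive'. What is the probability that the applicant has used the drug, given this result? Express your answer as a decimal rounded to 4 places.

P(H | E) ≈ 0.6406

Write H for 'the applicant has used the drug'. Prior odds H:¬H = 0.209/0.791 = 0.26422. For the 'positive' outcome, the likelihood ratio is 0.85/0.126 = 6.7460.
Posterior odds = 0.26422 × 6.7460 = 1.7825, so P(H|E) = 1.7825/(1+1.7825) = 0.6406.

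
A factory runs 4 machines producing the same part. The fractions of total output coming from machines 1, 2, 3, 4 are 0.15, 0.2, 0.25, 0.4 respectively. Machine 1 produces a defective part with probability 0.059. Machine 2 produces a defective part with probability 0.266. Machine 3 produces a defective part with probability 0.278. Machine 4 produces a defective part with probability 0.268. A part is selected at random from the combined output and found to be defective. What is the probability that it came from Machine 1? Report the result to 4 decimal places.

Posterior probability ≈ 0.0371

Tabulate prior·likelihood by source: [1] prior 0.15, lik 0.059, product 0.008850; [2] prior 0.2, lik 0.266, product 0.05320; [3] prior 0.25, lik 0.278, product 0.06950; [4] prior 0.4, lik 0.268, product 0.1072.
Normalizing constant = 0.23875; the posterior for Machine 1 is its product over the sum, 0.008850/0.23875 = 0.0371.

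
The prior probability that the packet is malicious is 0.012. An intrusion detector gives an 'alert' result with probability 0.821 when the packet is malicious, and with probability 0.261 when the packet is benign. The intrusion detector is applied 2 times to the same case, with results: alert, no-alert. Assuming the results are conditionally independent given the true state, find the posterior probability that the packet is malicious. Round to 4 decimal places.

Posterior P(H) ≈ 0.0092

With H the event that the packet is malicious, the joint likelihood of the observed sequence is P(data|H) = 0.821·0.179 = 0.14696 and P(data|¬H) = 0.261·0.739 = 0.19288.
Bayes: P(H|data) = 0.012·0.14696 / (0.012·0.14696 + 0.988·0.19288) = 0.0017635/0.19233 = 0.0092.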